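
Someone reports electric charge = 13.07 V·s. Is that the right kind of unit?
No

electric charge has SI base units: A * s
V·s does NOT reduce to A * s; a valid unit for electric charge would be e.g. C.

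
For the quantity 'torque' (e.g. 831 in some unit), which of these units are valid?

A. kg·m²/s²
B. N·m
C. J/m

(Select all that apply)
A, B

torque has SI base units: kg * m^2 / s^2

Checking each option against kg * m^2 / s^2:
  A. kg·m²/s²: ✓ matches
  B. N·m: ✓ matches
  C. J/m: ✗ does not match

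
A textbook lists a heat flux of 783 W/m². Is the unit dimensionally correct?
Yes

heat flux has SI base units: kg / s^3
W/m² reduces to the same SI base units, so it is a valid unit for heat flux.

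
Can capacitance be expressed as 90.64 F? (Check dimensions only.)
Yes

capacitance has SI base units: A^2 * s^4 / (kg * m^2)
F reduces to the same SI base units, so it is a valid unit for capacitance.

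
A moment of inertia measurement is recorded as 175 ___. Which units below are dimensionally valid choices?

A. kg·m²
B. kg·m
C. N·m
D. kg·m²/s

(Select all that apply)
A

moment of inertia has SI base units: kg * m^2

Checking each option against kg * m^2:
  A. kg·m²: ✓ matches
  B. kg·m: ✗ does not match
  C. N·m: ✗ does not match
  D. kg·m²/s: ✗ does not match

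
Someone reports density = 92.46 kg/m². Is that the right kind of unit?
No

density has SI base units: kg / m^3
kg/m² does NOT reduce to kg / m^3; a valid unit for density would be e.g. kg/m³.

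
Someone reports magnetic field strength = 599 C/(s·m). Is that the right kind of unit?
Yes

magnetic field strength has SI base units: A / m
C/(s·m) reduces to the same SI base units, so it is a valid unit for magnetic field strength.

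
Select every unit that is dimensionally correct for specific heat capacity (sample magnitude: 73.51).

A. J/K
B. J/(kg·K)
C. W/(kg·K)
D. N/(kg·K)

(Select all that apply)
B

specific heat capacity has SI base units: m^2 / (s^2 * K)

Checking each option against m^2 / (s^2 * K):
  A. J/K: ✗ does not match
  B. J/(kg·K): ✓ matches
  C. W/(kg·K): ✗ does not match
  D. N/(kg·K): ✗ does not match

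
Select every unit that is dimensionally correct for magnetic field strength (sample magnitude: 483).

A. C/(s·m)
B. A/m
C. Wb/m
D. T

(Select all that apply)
A, B

magnetic field strength has SI base units: A / m

Checking each option against A / m:
  A. C/(s·m): ✓ matches
  B. A/m: ✓ matches
  C. Wb/m: ✗ does not match
  D. T: ✗ does not match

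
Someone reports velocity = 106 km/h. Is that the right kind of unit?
Yes

velocity has SI base units: m / s
km/h reduces to the same SI base units, so it is a valid unit for velocity.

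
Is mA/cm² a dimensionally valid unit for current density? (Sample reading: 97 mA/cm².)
Yes

current density has SI base units: A / m^2
mA/cm² reduces to the same SI base units, so it is a valid unit for current density.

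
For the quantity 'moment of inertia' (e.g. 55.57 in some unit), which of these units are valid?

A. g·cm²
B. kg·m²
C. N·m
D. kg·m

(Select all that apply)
A, B

moment of inertia has SI base units: kg * m^2

Checking each option against kg * m^2:
  A. g·cm²: ✓ matches
  B. kg·m²: ✓ matches
  C. N·m: ✗ does not match
  D. kg·m: ✗ does not match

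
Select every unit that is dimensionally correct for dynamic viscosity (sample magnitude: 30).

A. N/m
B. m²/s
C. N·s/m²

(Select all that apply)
C

dynamic viscosity has SI base units: kg / (m * s)

Checking each option against kg / (m * s):
  A. N/m: ✗ does not match
  B. m²/s: ✗ does not match
  C. N·s/m²: ✓ matches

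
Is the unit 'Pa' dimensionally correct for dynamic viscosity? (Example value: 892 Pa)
No

dynamic viscosity has SI base units: kg / (m * s)
Pa does NOT reduce to kg / (m * s); a valid unit for dynamic viscosity would be e.g. Pa·s.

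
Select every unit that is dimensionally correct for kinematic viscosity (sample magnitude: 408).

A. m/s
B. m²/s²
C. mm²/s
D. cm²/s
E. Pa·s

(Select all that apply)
C, D

kinematic viscosity has SI base units: m^2 / s

Checking each option against m^2 / s:
  A. m/s: ✗ does not match
  B. m²/s²: ✗ does not match
  C. mm²/s: ✓ matches
  D. cm²/s: ✓ matches
  E. Pa·s: ✗ does not match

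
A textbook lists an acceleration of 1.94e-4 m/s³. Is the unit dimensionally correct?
No

acceleration has SI base units: m / s^2
m/s³ does NOT reduce to m / s^2; a valid unit for acceleration would be e.g. m/s².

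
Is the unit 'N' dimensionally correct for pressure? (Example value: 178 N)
No

pressure has SI base units: kg / (m * s^2)
N does NOT reduce to kg / (m * s^2); a valid unit for pressure would be e.g. Pa.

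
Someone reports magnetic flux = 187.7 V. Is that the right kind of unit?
No

magnetic flux has SI base units: kg * m^2 / (A * s^2)
V does NOT reduce to kg * m^2 / (A * s^2); a valid unit for magnetic flux would be e.g. Wb.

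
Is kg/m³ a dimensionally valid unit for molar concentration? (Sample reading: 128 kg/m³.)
No

molar concentration has SI base units: mol / m^3
kg/m³ does NOT reduce to mol / m^3; a valid unit for molar concentration would be e.g. mol/m³.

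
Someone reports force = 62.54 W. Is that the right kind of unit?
No

force has SI base units: kg * m / s^2
W does NOT reduce to kg * m / s^2; a valid unit for force would be e.g. N.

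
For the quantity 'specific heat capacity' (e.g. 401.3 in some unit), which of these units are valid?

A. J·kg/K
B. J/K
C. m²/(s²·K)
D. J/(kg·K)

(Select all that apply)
C, D

specific heat capacity has SI base units: m^2 / (s^2 * K)

Checking each option against m^2 / (s^2 * K):
  A. J·kg/K: ✗ does not match
  B. J/K: ✗ does not match
  C. m²/(s²·K): ✓ matches
  D. J/(kg·K): ✓ matches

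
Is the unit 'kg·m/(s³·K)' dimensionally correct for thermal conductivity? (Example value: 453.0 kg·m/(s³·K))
Yes

thermal conductivity has SI base units: kg * m / (s^3 * K)
kg·m/(s³·K) reduces to the same SI base units, so it is a valid unit for thermal conductivity.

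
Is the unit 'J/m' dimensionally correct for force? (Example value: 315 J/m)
Yes

force has SI base units: kg * m / s^2
J/m reduces to the same SI base units, so it is a valid unit for force.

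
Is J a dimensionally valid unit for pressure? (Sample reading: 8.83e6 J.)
No

pressure has SI base units: kg / (m * s^2)
J does NOT reduce to kg / (m * s^2); a valid unit for pressure would be e.g. Pa.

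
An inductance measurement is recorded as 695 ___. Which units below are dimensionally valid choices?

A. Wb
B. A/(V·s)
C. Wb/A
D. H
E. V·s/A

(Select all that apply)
C, D, E

inductance has SI base units: kg * m^2 / (A^2 * s^2)

Checking each option against kg * m^2 / (A^2 * s^2):
  A. Wb: ✗ does not match
  B. A/(V·s): ✗ does not match
  C. Wb/A: ✓ matches
  D. H: ✓ matches
  E. V·s/A: ✓ matches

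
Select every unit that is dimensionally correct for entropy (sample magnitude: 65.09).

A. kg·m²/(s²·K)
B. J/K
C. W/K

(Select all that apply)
A, B

entropy has SI base units: kg * m^2 / (s^2 * K)

Checking each option against kg * m^2 / (s^2 * K):
  A. kg·m²/(s²·K): ✓ matches
  B. J/K: ✓ matches
  C. W/K: ✗ does not match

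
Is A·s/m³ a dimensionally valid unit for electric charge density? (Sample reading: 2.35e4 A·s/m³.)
Yes

electric charge density has SI base units: A * s / m^3
A·s/m³ reduces to the same SI base units, so it is a valid unit for electric charge density.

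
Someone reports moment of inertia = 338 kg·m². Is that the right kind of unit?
Yes

moment of inertia has SI base units: kg * m^2
kg·m² reduces to the same SI base units, so it is a valid unit for moment of inertia.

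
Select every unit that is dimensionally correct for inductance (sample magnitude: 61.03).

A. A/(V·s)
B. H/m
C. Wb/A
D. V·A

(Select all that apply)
C

inductance has SI base units: kg * m^2 / (A^2 * s^2)

Checking each option against kg * m^2 / (A^2 * s^2):
  A. A/(V·s): ✗ does not match
  B. H/m: ✗ does not match
  C. Wb/A: ✓ matches
  D. V·A: ✗ does not match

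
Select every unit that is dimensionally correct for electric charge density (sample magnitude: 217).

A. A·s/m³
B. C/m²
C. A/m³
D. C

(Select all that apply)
A

electric charge density has SI base units: A * s / m^3

Checking each option against A * s / m^3:
  A. A·s/m³: ✓ matches
  B. C/m²: ✗ does not match
  C. A/m³: ✗ does not match
  D. C: ✗ does not match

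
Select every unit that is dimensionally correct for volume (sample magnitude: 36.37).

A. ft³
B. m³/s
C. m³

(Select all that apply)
A, C

volume has SI base units: m^3

Checking each option against m^3:
  A. ft³: ✓ matches
  B. m³/s: ✗ does not match
  C. m³: ✓ matches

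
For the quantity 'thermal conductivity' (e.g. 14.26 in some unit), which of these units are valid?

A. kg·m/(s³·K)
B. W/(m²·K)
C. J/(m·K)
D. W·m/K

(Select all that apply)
A

thermal conductivity has SI base units: kg * m / (s^3 * K)

Checking each option against kg * m / (s^3 * K):
  A. kg·m/(s³·K): ✓ matches
  B. W/(m²·K): ✗ does not match
  C. J/(m·K): ✗ does not match
  D. W·m/K: ✗ does not match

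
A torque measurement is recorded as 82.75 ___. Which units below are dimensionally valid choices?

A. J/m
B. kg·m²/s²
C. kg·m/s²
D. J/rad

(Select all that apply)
B, D

torque has SI base units: kg * m^2 / s^2

Checking each option against kg * m^2 / s^2:
  A. J/m: ✗ does not match
  B. kg·m²/s²: ✓ matches
  C. kg·m/s²: ✗ does not match
  D. J/rad: ✓ matches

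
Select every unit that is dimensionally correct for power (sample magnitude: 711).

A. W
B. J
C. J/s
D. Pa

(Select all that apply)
A, C

power has SI base units: kg * m^2 / s^3

Checking each option against kg * m^2 / s^3:
  A. W: ✓ matches
  B. J: ✗ does not match
  C. J/s: ✓ matches
  D. Pa: ✗ does not match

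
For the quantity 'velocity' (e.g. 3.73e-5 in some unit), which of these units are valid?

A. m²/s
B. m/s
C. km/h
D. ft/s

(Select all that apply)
B, C, D

velocity has SI base units: m / s

Checking each option against m / s:
  A. m²/s: ✗ does not match
  B. m/s: ✓ matches
  C. km/h: ✓ matches
  D. ft/s: ✓ matches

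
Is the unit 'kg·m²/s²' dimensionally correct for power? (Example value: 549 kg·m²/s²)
No

power has SI base units: kg * m^2 / s^3
kg·m²/s² does NOT reduce to kg * m^2 / s^3; a valid unit for power would be e.g. W.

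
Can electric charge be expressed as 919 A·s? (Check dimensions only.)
Yes

electric charge has SI base units: A * s
A·s reduces to the same SI base units, so it is a valid unit for electric charge.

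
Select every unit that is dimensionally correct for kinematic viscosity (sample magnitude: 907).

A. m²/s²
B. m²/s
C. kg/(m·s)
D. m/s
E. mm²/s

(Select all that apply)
B, E

kinematic viscosity has SI base units: m^2 / s

Checking each option against m^2 / s:
  A. m²/s²: ✗ does not match
  B. m²/s: ✓ matches
  C. kg/(m·s): ✗ does not match
  D. m/s: ✗ does not match
  E. mm²/s: ✓ matches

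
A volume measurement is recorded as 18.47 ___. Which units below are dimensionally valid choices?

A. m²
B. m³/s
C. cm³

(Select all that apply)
C

volume has SI base units: m^3

Checking each option against m^3:
  A. m²: ✗ does not match
  B. m³/s: ✗ does not match
  C. cm³: ✓ matches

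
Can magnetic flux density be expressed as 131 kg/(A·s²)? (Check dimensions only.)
Yes

magnetic flux density has SI base units: kg / (A * s^2)
kg/(A·s²) reduces to the same SI base units, so it is a valid unit for magnetic flux density.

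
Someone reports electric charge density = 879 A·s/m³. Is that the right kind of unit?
Yes

electric charge density has SI base units: A * s / m^3
A·s/m³ reduces to the same SI base units, so it is a valid unit for electric charge density.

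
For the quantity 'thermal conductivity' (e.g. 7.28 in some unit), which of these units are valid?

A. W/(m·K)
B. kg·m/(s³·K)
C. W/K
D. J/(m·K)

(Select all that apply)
A, B

thermal conductivity has SI base units: kg * m / (s^3 * K)

Checking each option against kg * m / (s^3 * K):
  A. W/(m·K): ✓ matches
  B. kg·m/(s³·K): ✓ matches
  C. W/K: ✗ does not match
  D. J/(m·K): ✗ does not match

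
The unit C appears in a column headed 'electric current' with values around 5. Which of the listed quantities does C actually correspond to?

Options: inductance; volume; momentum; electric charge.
electric charge

electric current should have units dimensionally equivalent to A (e.g. A).
The given unit 'C' reduces to A * s. Of the listed options, that is the dimensionality of electric charge.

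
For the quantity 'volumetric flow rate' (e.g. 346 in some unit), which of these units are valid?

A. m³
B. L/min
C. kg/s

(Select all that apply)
B

volumetric flow rate has SI base units: m^3 / s

Checking each option against m^3 / s:
  A. m³: ✗ does not match
  B. L/min: ✓ matches
  C. kg/s: ✗ does not match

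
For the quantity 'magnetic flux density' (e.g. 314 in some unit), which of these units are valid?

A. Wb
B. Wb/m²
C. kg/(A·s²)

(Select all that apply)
B, C

magnetic flux density has SI base units: kg / (A * s^2)

Checking each option against kg / (A * s^2):
  A. Wb: ✗ does not match
  B. Wb/m²: ✓ matches
  C. kg/(A·s²): ✓ matches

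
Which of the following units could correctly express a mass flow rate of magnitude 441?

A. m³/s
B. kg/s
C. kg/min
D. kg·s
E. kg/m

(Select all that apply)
B, C

mass flow rate has SI base units: kg / s

Checking each option against kg / s:
  A. m³/s: ✗ does not match
  B. kg/s: ✓ matches
  C. kg/min: ✓ matches
  D. kg·s: ✗ does not match
  E. kg/m: ✗ does not match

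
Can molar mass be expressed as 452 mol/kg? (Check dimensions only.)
No

molar mass has SI base units: kg / mol
mol/kg does NOT reduce to kg / mol; a valid unit for molar mass would be e.g. kg/mol.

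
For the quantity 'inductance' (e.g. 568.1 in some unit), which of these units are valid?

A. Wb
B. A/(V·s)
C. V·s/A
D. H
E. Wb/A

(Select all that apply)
C, D, E

inductance has SI base units: kg * m^2 / (A^2 * s^2)

Checking each option against kg * m^2 / (A^2 * s^2):
  A. Wb: ✗ does not match
  B. A/(V·s): ✗ does not match
  C. V·s/A: ✓ matches
  D. H: ✓ matches
  E. Wb/A: ✓ matches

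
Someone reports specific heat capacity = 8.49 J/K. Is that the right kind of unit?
No

specific heat capacity has SI base units: m^2 / (s^2 * K)
J/K does NOT reduce to m^2 / (s^2 * K); a valid unit for specific heat capacity would be e.g. J/(kg·K).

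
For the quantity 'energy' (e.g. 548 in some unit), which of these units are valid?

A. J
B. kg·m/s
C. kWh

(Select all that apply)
A, C

energy has SI base units: kg * m^2 / s^2

Checking each option against kg * m^2 / s^2:
  A. J: ✓ matches
  B. kg·m/s: ✗ does not match
  C. kWh: ✓ matches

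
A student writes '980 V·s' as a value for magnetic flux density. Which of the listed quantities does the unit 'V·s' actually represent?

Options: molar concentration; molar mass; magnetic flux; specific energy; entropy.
magnetic flux

magnetic flux density should have units dimensionally equivalent to kg / (A * s^2) (e.g. T).
The given unit 'V·s' reduces to kg * m^2 / (A * s^2). Of the listed options, that is the dimensionality of magnetic flux.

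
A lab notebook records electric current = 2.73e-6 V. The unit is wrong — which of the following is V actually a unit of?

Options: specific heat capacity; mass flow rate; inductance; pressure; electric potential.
electric potential

electric current should have units dimensionally equivalent to A (e.g. A).
The given unit 'V' reduces to kg * m^2 / (A * s^3). Of the listed options, that is the dimensionality of electric potential.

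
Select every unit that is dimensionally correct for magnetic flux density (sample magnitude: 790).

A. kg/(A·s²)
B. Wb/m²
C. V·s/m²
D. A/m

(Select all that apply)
A, B, C

magnetic flux density has SI base units: kg / (A * s^2)

Checking each option against kg / (A * s^2):
  A. kg/(A·s²): ✓ matches
  B. Wb/m²: ✓ matches
  C. V·s/m²: ✓ matches
  D. A/m: ✗ does not match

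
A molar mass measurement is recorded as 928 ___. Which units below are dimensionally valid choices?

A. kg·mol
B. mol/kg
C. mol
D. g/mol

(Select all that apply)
D

molar mass has SI base units: kg / mol

Checking each option against kg / mol:
  A. kg·mol: ✗ does not match
  B. mol/kg: ✗ does not match
  C. mol: ✗ does not match
  D. g/mol: ✓ matches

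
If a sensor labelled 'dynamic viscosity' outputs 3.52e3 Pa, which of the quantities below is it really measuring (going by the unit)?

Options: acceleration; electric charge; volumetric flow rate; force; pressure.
pressure

dynamic viscosity should have units dimensionally equivalent to kg / (m * s) (e.g. Pa·s).
The given unit 'Pa' reduces to kg / (m * s^2). Of the listed options, that is the dimensionality of pressure.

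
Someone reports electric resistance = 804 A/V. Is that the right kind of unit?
No

electric resistance has SI base units: kg * m^2 / (A^2 * s^3)
A/V does NOT reduce to kg * m^2 / (A^2 * s^3); a valid unit for electric resistance would be e.g. Ω.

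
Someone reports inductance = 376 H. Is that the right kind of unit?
Yes

inductance has SI base units: kg * m^2 / (A^2 * s^2)
H reduces to the same SI base units, so it is a valid unit for inductance.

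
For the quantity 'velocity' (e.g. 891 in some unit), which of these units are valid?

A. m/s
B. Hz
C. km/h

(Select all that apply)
A, C

velocity has SI base units: m / s

Checking each option against m / s:
  A. m/s: ✓ matches
  B. Hz: ✗ does not match
  C. km/h: ✓ matches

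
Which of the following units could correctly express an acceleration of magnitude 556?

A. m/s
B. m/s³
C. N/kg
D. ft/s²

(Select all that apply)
C, D

acceleration has SI base units: m / s^2

Checking each option against m / s^2:
  A. m/s: ✗ does not match
  B. m/s³: ✗ does not match
  C. N/kg: ✓ matches
  D. ft/s²: ✓ matches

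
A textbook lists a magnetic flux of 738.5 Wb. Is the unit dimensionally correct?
Yes

magnetic flux has SI base units: kg * m^2 / (A * s^2)
Wb reduces to the same SI base units, so it is a valid unit for magnetic flux.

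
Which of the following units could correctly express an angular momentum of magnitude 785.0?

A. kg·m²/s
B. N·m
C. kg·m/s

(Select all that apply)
A

angular momentum has SI base units: kg * m^2 / s

Checking each option against kg * m^2 / s:
  A. kg·m²/s: ✓ matches
  B. N·m: ✗ does not match
  C. kg·m/s: ✗ does not match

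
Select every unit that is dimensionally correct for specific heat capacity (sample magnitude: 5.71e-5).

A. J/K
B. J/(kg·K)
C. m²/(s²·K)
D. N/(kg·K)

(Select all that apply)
B, C

specific heat capacity has SI base units: m^2 / (s^2 * K)

Checking each option against m^2 / (s^2 * K):
  A. J/K: ✗ does not match
  B. J/(kg·K): ✓ matches
  C. m²/(s²·K): ✓ matches
  D. N/(kg·K): ✗ does not match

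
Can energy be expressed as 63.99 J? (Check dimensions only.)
Yes

energy has SI base units: kg * m^2 / s^2
J reduces to the same SI base units, so it is a valid unit for energy.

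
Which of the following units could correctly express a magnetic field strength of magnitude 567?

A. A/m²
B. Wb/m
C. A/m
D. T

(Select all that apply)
C

magnetic field strength has SI base units: A / m

Checking each option against A / m:
  A. A/m²: ✗ does not match
  B. Wb/m: ✗ does not match
  C. A/m: ✓ matches
  D. T: ✗ does not match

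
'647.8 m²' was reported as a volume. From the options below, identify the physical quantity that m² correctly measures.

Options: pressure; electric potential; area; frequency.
area

volume should have units dimensionally equivalent to m^3 (e.g. m³).
The given unit 'm²' reduces to m^2. Of the listed options, that is the dimensionality of area.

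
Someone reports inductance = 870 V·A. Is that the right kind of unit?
No

inductance has SI base units: kg * m^2 / (A^2 * s^2)
V·A does NOT reduce to kg * m^2 / (A^2 * s^2); a valid unit for inductance would be e.g. H.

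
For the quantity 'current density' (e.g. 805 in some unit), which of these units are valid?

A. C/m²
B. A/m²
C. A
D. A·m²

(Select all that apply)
B

current density has SI base units: A / m^2

Checking each option against A / m^2:
  A. C/m²: ✗ does not match
  B. A/m²: ✓ matches
  C. A: ✗ does not match
  D. A·m²: ✗ does not match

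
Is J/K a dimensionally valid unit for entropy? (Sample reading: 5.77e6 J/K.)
Yes

entropy has SI base units: kg * m^2 / (s^2 * K)
J/K reduces to the same SI base units, so it is a valid unit for entropy.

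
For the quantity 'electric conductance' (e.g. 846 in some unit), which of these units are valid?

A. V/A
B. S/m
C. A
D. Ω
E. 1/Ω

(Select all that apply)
E

electric conductance has SI base units: A^2 * s^3 / (kg * m^2)

Checking each option against A^2 * s^3 / (kg * m^2):
  A. V/A: ✗ does not match
  B. S/m: ✗ does not match
  C. A: ✗ does not match
  D. Ω: ✗ does not match
  E. 1/Ω: ✓ matches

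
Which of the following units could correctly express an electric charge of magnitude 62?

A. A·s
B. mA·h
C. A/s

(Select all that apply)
A, B

electric charge has SI base units: A * s

Checking each option against A * s:
  A. A·s: ✓ matches
  B. mA·h: ✓ matches
  C. A/s: ✗ does not match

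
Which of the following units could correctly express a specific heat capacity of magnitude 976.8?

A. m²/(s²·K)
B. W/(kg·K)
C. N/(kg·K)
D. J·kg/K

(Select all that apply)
A

specific heat capacity has SI base units: m^2 / (s^2 * K)

Checking each option against m^2 / (s^2 * K):
  A. m²/(s²·K): ✓ matches
  B. W/(kg·K): ✗ does not match
  C. N/(kg·K): ✗ does not match
  D. J·kg/K: ✗ does not match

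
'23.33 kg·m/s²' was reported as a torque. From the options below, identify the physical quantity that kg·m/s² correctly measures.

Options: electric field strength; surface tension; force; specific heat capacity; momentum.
force

torque should have units dimensionally equivalent to kg * m^2 / s^2 (e.g. N·m).
The given unit 'kg·m/s²' reduces to kg * m / s^2. Of the listed options, that is the dimensionality of force.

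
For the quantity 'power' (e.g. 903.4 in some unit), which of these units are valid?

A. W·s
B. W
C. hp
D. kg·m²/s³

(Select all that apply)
B, C, D

power has SI base units: kg * m^2 / s^3

Checking each option against kg * m^2 / s^3:
  A. W·s: ✗ does not match
  B. W: ✓ matches
  C. hp: ✓ matches
  D. kg·m²/s³: ✓ matches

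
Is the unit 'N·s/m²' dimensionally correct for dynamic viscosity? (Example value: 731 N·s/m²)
Yes

dynamic viscosity has SI base units: kg / (m * s)
N·s/m² reduces to the same SI base units, so it is a valid unit for dynamic viscosity.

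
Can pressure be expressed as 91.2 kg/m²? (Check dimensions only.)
No

pressure has SI base units: kg / (m * s^2)
kg/m² does NOT reduce to kg / (m * s^2); a valid unit for pressure would be e.g. Pa.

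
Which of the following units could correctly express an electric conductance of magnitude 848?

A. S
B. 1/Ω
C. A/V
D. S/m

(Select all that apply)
A, B, C

electric conductance has SI base units: A^2 * s^3 / (kg * m^2)

Checking each option against A^2 * s^3 / (kg * m^2):
  A. S: ✓ matches
  B. 1/Ω: ✓ matches
  C. A/V: ✓ matches
  D. S/m: ✗ does not match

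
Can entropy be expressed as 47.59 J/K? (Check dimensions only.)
Yes

entropy has SI base units: kg * m^2 / (s^2 * K)
J/K reduces to the same SI base units, so it is a valid unit for entropy.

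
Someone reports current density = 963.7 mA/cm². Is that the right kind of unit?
Yes

current density has SI base units: A / m^2
mA/cm² reduces to the same SI base units, so it is a valid unit for current density.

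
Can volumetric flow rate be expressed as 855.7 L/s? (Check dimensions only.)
Yes

volumetric flow rate has SI base units: m^3 / s
L/s reduces to the same SI base units, so it is a valid unit for volumetric flow rate.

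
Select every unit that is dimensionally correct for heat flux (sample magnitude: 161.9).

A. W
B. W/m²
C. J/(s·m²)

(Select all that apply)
B, C

heat flux has SI base units: kg / s^3

Checking each option against kg / s^3:
  A. W: ✗ does not match
  B. W/m²: ✓ matches
  C. J/(s·m²): ✓ matches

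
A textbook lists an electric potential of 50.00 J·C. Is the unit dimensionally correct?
No

electric potential has SI base units: kg * m^2 / (A * s^3)
J·C does NOT reduce to kg * m^2 / (A * s^3); a valid unit for electric potential would be e.g. V.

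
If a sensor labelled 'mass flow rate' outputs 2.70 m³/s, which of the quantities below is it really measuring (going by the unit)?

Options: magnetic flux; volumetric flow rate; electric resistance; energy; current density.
volumetric flow rate

mass flow rate should have units dimensionally equivalent to kg / s (e.g. kg/s).
The given unit 'm³/s' reduces to m^3 / s. Of the listed options, that is the dimensionality of volumetric flow rate.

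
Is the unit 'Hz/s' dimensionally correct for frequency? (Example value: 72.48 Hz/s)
No

frequency has SI base units: 1 / s
Hz/s does NOT reduce to 1 / s; a valid unit for frequency would be e.g. Hz.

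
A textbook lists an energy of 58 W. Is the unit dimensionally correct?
No

energy has SI base units: kg * m^2 / s^2
W does NOT reduce to kg * m^2 / s^2; a valid unit for energy would be e.g. J.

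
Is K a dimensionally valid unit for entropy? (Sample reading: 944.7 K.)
No

entropy has SI base units: kg * m^2 / (s^2 * K)
K does NOT reduce to kg * m^2 / (s^2 * K); a valid unit for entropy would be e.g. J/K.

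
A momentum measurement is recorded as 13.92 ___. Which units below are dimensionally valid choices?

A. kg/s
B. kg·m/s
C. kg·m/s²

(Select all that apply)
B

momentum has SI base units: kg * m / s

Checking each option against kg * m / s:
  A. kg/s: ✗ does not match
  B. kg·m/s: ✓ matches
  C. kg·m/s²: ✗ does not match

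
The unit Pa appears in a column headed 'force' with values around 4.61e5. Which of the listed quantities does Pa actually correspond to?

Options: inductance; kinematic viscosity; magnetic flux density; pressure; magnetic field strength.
pressure

force should have units dimensionally equivalent to kg * m / s^2 (e.g. N).
The given unit 'Pa' reduces to kg / (m * s^2). Of the listed options, that is the dimensionality of pressure.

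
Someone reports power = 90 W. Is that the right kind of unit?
Yes

power has SI base units: kg * m^2 / s^3
W reduces to the same SI base units, so it is a valid unit for power.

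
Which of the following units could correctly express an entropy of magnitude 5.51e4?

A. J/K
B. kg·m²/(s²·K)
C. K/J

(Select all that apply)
A, B

entropy has SI base units: kg * m^2 / (s^2 * K)

Checking each option against kg * m^2 / (s^2 * K):
  A. J/K: ✓ matches
  B. kg·m²/(s²·K): ✓ matches
  C. K/J: ✗ does not match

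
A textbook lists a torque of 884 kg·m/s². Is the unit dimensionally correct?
No

torque has SI base units: kg * m^2 / s^2
kg·m/s² does NOT reduce to kg * m^2 / s^2; a valid unit for torque would be e.g. N·m.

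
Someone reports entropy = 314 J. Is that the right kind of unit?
No

entropy has SI base units: kg * m^2 / (s^2 * K)
J does NOT reduce to kg * m^2 / (s^2 * K); a valid unit for entropy would be e.g. J/K.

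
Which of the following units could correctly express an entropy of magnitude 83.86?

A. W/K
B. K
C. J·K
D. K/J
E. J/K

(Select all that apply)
E

entropy has SI base units: kg * m^2 / (s^2 * K)

Checking each option against kg * m^2 / (s^2 * K):
  A. W/K: ✗ does not match
  B. K: ✗ does not match
  C. J·K: ✗ does not match
  D. K/J: ✗ does not match
  E. J/K: ✓ matches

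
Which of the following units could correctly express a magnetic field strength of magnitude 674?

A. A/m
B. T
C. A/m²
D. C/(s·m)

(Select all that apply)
A, D

magnetic field strength has SI base units: A / m

Checking each option against A / m:
  A. A/m: ✓ matches
  B. T: ✗ does not match
  C. A/m²: ✗ does not match
  D. C/(s·m): ✓ matches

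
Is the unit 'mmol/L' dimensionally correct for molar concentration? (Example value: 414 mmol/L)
Yes

molar concentration has SI base units: mol / m^3
mmol/L reduces to the same SI base units, so it is a valid unit for molar concentration.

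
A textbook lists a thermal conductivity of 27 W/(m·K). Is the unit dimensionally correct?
Yes

thermal conductivity has SI base units: kg * m / (s^3 * K)
W/(m·K) reduces to the same SI base units, so it is a valid unit for thermal conductivity.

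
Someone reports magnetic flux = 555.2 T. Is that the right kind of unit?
No

magnetic flux has SI base units: kg * m^2 / (A * s^2)
T does NOT reduce to kg * m^2 / (A * s^2); a valid unit for magnetic flux would be e.g. Wb.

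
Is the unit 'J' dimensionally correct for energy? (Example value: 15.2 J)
Yes

energy has SI base units: kg * m^2 / s^2
J reduces to the same SI base units, so it is a valid unit for energy.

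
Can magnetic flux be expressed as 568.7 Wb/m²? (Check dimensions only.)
No

magnetic flux has SI base units: kg * m^2 / (A * s^2)
Wb/m² does NOT reduce to kg * m^2 / (A * s^2); a valid unit for magnetic flux would be e.g. Wb.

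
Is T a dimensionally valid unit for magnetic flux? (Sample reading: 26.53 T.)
No

magnetic flux has SI base units: kg * m^2 / (A * s^2)
T does NOT reduce to kg * m^2 / (A * s^2); a valid unit for magnetic flux would be e.g. Wb.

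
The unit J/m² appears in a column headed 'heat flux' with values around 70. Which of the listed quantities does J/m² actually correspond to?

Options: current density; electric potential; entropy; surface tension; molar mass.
surface tension

heat flux should have units dimensionally equivalent to kg / s^3 (e.g. W/m²).
The given unit 'J/m²' reduces to kg / s^2. Of the listed options, that is the dimensionality of surface tension.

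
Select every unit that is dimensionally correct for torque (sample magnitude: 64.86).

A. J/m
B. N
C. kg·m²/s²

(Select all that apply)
C

torque has SI base units: kg * m^2 / s^2

Checking each option against kg * m^2 / s^2:
  A. J/m: ✗ does not match
  B. N: ✗ does not match
  C. kg·m²/s²: ✓ matches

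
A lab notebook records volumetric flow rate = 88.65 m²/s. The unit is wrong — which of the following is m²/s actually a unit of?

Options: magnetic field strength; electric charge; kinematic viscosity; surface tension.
kinematic viscosity

volumetric flow rate should have units dimensionally equivalent to m^3 / s (e.g. m³/s).
The given unit 'm²/s' reduces to m^2 / s. Of the listed options, that is the dimensionality of kinematic viscosity.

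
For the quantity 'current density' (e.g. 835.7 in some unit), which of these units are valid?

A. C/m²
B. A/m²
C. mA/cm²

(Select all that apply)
B, C

current density has SI base units: A / m^2

Checking each option against A / m^2:
  A. C/m²: ✗ does not match
  B. A/m²: ✓ matches
  C. mA/cm²: ✓ matches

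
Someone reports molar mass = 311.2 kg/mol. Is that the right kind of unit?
Yes

molar mass has SI base units: kg / mol
kg/mol reduces to the same SI base units, so it is a valid unit for molar mass.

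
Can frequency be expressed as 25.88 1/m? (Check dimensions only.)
No

frequency has SI base units: 1 / s
1/m does NOT reduce to 1 / s; a valid unit for frequency would be e.g. Hz.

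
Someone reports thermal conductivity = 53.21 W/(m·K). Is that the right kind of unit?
Yes

thermal conductivity has SI base units: kg * m / (s^3 * K)
W/(m·K) reduces to the same SI base units, so it is a valid unit for thermal conductivity.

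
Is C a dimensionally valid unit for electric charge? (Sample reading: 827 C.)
Yes

electric charge has SI base units: A * s
C reduces to the same SI base units, so it is a valid unit for electric charge.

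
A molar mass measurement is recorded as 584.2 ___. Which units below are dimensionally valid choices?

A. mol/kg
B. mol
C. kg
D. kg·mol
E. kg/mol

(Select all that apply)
E

molar mass has SI base units: kg / mol

Checking each option against kg / mol:
  A. mol/kg: ✗ does not match
  B. mol: ✗ does not match
  C. kg: ✗ does not match
  D. kg·mol: ✗ does not match
  E. kg/mol: ✓ matches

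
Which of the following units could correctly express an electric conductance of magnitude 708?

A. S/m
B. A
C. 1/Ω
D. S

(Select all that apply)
C, D

electric conductance has SI base units: A^2 * s^3 / (kg * m^2)

Checking each option against A^2 * s^3 / (kg * m^2):
  A. S/m: ✗ does not match
  B. A: ✗ does not match
  C. 1/Ω: ✓ matches
  D. S: ✓ matches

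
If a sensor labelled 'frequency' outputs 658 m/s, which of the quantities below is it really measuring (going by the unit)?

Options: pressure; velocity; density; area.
velocity

frequency should have units dimensionally equivalent to 1 / s (e.g. Hz).
The given unit 'm/s' reduces to m / s. Of the listed options, that is the dimensionality of velocity.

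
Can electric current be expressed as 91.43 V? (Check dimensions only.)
No

electric current has SI base units: A
V does NOT reduce to A; a valid unit for electric current would be e.g. A.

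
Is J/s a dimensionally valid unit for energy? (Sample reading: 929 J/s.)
No

energy has SI base units: kg * m^2 / s^2
J/s does NOT reduce to kg * m^2 / s^2; a valid unit for energy would be e.g. J.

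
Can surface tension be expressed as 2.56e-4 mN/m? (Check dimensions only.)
Yes

surface tension has SI base units: kg / s^2
mN/m reduces to the same SI base units, so it is a valid unit for surface tension.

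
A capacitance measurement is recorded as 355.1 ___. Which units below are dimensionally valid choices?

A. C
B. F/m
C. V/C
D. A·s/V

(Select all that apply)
D

capacitance has SI base units: A^2 * s^4 / (kg * m^2)

Checking each option against A^2 * s^4 / (kg * m^2):
  A. C: ✗ does not match
  B. F/m: ✗ does not match
  C. V/C: ✗ does not match
  D. A·s/V: ✓ matches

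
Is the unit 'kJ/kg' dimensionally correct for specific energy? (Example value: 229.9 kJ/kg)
Yes

specific energy has SI base units: m^2 / s^2
kJ/kg reduces to the same SI base units, so it is a valid unit for specific energy.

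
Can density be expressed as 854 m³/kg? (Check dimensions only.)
No

density has SI base units: kg / m^3
m³/kg does NOT reduce to kg / m^3; a valid unit for density would be e.g. kg/m³.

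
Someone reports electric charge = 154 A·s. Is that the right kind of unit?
Yes

electric charge has SI base units: A * s
A·s reduces to the same SI base units, so it is a valid unit for electric charge.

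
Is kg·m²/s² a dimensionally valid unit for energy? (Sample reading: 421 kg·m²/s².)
Yes

energy has SI base units: kg * m^2 / s^2
kg·m²/s² reduces to the same SI base units, so it is a valid unit for energy.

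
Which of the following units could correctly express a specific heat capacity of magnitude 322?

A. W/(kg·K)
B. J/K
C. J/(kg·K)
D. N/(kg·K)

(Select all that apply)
C

specific heat capacity has SI base units: m^2 / (s^2 * K)

Checking each option against m^2 / (s^2 * K):
  A. W/(kg·K): ✗ does not match
  B. J/K: ✗ does not match
  C. J/(kg·K): ✓ matches
  D. N/(kg·K): ✗ does not match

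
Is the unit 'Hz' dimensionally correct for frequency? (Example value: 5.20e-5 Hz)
Yes

frequency has SI base units: 1 / s
Hz reduces to the same SI base units, so it is a valid unit for frequency.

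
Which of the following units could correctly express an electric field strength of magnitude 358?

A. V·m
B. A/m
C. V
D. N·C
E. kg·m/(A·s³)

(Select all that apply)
E

electric field strength has SI base units: kg * m / (A * s^3)

Checking each option against kg * m / (A * s^3):
  A. V·m: ✗ does not match
  B. A/m: ✗ does not match
  C. V: ✗ does not match
  D. N·C: ✗ does not match
  E. kg·m/(A·s³): ✓ matches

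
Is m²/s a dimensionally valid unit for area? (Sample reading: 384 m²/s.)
No

area has SI base units: m^2
m²/s does NOT reduce to m^2; a valid unit for area would be e.g. m².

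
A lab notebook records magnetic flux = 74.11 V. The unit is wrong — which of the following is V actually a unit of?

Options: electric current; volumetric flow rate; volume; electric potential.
electric potential

magnetic flux should have units dimensionally equivalent to kg * m^2 / (A * s^2) (e.g. Wb).
The given unit 'V' reduces to kg * m^2 / (A * s^3). Of the listed options, that is the dimensionality of electric potential.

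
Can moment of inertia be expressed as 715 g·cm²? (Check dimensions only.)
Yes

moment of inertia has SI base units: kg * m^2
g·cm² reduces to the same SI base units, so it is a valid unit for moment of inertia.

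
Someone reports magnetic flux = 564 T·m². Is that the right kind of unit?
Yes

magnetic flux has SI base units: kg * m^2 / (A * s^2)
T·m² reduces to the same SI base units, so it is a valid unit for magnetic flux.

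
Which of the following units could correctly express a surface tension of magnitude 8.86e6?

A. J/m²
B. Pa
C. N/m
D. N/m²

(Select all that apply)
A, C

surface tension has SI base units: kg / s^2

Checking each option against kg / s^2:
  A. J/m²: ✓ matches
  B. Pa: ✗ does not match
  C. N/m: ✓ matches
  D. N/m²: ✗ does not match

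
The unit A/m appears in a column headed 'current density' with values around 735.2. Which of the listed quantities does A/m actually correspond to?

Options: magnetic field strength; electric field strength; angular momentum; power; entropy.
magnetic field strength

current density should have units dimensionally equivalent to A / m^2 (e.g. A/m²).
The given unit 'A/m' reduces to A / m. Of the listed options, that is the dimensionality of magnetic field strength.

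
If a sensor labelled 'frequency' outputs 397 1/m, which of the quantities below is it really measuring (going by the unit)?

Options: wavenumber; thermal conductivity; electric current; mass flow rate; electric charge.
wavenumber

frequency should have units dimensionally equivalent to 1 / s (e.g. Hz).
The given unit '1/m' reduces to 1 / m. Of the listed options, that is the dimensionality of wavenumber.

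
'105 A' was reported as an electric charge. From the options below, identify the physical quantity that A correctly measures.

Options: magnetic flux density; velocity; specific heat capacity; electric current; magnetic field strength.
electric current

electric charge should have units dimensionally equivalent to A * s (e.g. C).
The given unit 'A' reduces to A. Of the listed options, that is the dimensionality of electric current.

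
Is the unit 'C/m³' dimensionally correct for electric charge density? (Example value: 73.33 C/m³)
Yes

electric charge density has SI base units: A * s / m^3
C/m³ reduces to the same SI base units, so it is a valid unit for electric charge density.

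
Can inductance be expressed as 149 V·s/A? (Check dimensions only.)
Yes

inductance has SI base units: kg * m^2 / (A^2 * s^2)
V·s/A reduces to the same SI base units, so it is a valid unit for inductance.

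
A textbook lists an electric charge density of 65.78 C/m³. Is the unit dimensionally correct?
Yes

electric charge density has SI base units: A * s / m^3
C/m³ reduces to the same SI base units, so it is a valid unit for electric charge density.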